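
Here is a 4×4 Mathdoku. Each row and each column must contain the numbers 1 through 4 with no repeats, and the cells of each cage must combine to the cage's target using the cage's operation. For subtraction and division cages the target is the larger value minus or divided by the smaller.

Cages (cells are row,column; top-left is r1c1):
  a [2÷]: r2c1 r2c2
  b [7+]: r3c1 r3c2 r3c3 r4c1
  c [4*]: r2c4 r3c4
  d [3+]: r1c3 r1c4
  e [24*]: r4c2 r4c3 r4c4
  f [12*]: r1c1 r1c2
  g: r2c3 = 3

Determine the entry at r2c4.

Cage g is a single given cell; hence r2c3 = 3.
Cage b needs sum 7, so r4c1 = 1.
In row 3, 4 can only go at r3c4, so r3c4 = 4.
Column 4 already has 4, which forces r2c4 = 1.
Cage d needs two cells with sum 3, which forces r1c3 = 1.
1 is placed in column 4, which forces r1c4 = 2.
Column 3 now contains 1, leaving r3c3 = 2.
Column 3 now contains 2; hence r4c3 = 4.
2 is placed in column 4, which forces r4c4 = 3.
Row 3 already has 2, which forces r3c1 = 3.
Cage b has sum 7, which forces r3c2 = 1.
Row 4 now contains 3; hence r4c2 = 2.
3 is placed in column 1, leaving r1c1 = 4.
The two cells of cage f must have product 12, leaving r1c2 = 3.
Cage a's pair has quotient 2, leaving r2c1 = 2.
Column 2 now contains 2, which forces r2c2 = 4.
Completed grid: 4 3 1 2 / 2 4 3 1 / 3 1 2 4 / 1 2 4 3.

1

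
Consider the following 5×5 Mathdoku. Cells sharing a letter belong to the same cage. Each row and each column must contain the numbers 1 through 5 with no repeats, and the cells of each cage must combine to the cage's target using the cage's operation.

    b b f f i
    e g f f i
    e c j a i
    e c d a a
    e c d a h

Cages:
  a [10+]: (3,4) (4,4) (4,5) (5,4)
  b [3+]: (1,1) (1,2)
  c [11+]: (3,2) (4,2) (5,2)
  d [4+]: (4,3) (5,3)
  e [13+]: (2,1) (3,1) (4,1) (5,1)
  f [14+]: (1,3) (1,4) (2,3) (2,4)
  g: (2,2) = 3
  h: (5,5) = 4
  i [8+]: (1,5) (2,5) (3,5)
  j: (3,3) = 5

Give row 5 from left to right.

1 5 3 2 4

Cage g is a single given cell; hence (2,2) = 3.
Cage j is a single given cell, which forces (3,3) = 5.
Cage h is given, leaving (5,5) = 4.
In column 1, 2 can only go at (1,1), so (1,1) = 2.
Row 1 already has 2, which forces (1,2) = 1.
1 is placed in row 1, leaving (1,5) = 5.
The 4 cells of cage f must have sum 14, which forces (2,3) = 2.
Cage f needs sum 14, so (2,4) = 5.
Row 2 now contains 2, so (2,5) = 1.
Column 5 already has 1, so (3,5) = 2.
Column 5 already has 2; hence (4,5) = 3.
Row 2 already has 1, leaving (2,1) = 4.
2 is placed in row 3; hence (3,2) = 4.
4 is placed in row 3; hence (3,4) = 1.
Row 4 now contains 3, leaving (4,3) = 1.
Cage d's pair has sum 4, so (5,3) = 3.
Column 4 now contains 1, leaving (5,4) = 2.
3 is placed in column 3, leaving (1,3) = 4.
The 4 cells of cage f must have sum 14, which forces (1,4) = 3.
1 is placed in row 3, which forces (3,1) = 3.
Row 4 now contains 1, leaving (4,1) = 5.
Cage c needs sum 11; hence (4,2) = 2.
Column 4 now contains 2, which forces (4,4) = 4.
Cage e needs sum 13, leaving (5,1) = 1.
Row 5 already has 2; hence (5,2) = 5.
Filled in: 2 1 4 3 5 / 4 3 2 5 1 / 3 4 5 1 2 / 5 2 1 4 3 / 1 5 3 2 4.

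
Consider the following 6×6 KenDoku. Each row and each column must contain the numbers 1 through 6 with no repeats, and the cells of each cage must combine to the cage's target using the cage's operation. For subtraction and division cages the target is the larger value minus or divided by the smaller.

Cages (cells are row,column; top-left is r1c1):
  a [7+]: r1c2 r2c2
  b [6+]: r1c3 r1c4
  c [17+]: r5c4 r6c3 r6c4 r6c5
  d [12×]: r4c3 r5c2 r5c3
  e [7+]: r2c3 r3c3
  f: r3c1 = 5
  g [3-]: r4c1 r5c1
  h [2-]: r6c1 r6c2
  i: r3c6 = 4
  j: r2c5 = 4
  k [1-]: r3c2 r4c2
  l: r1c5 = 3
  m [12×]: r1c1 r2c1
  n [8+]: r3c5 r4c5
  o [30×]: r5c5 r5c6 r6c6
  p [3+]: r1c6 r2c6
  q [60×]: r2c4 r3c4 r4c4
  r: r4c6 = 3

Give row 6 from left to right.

3 1 4 2 5 6

Cage l is a single given cell, so r1c5 = 3.
Cage j is given; hence r2c5 = 4.
F is a freebie, leaving r3c1 = 5.
Cage i is a single given cell, which forces r3c6 = 4.
Cage r is a single given cell; hence r4c6 = 3.
The 3 cells of cage o must have product 30, which forces r5c5 = 1.
Column 5 now contains 1, leaving r6c5 = 5.
Row 6 already has 5; hence r6c6 = 6.
6 is placed in column 6; hence r5c6 = 5.
Row 5 now contains 5, which forces r5c4 = 6.
Cage q has product 60; hence r2c4 = 5.
Cage q needs product 60, which forces r3c4 = 3.
Cage q has product 60; hence r4c4 = 4.
Column 4 already has 4, which forces r6c4 = 2.
Cage b needs two cells with sum 6; hence r1c3 = 5.
Column 4 now contains 2, which forces r1c4 = 1.
Row 1 now contains 1; hence r1c6 = 2.
2 is placed in column 6, leaving r2c6 = 1.
Row 6 already has 2, leaving r6c3 = 4.
Cage a's pair has sum 7; hence r1c2 = 4.
The two cells of cage a must have sum 7, which forces r2c2 = 3.
Row 2 now contains 1, leaving r2c3 = 6.
Cage e's pair has sum 7, so r3c3 = 1.
Column 3 already has 1; hence r4c3 = 2.
Row 4 already has 2, which forces r4c5 = 6.
Column 2 already has 4; hence r5c2 = 2.
Column 3 already has 4; hence r5c3 = 3.
Column 2 now contains 3, so r6c2 = 1.
4 is placed in row 1, leaving r1c1 = 6.
Row 2 now contains 3, leaving r2c1 = 2.
Column 2 already has 2, which forces r3c2 = 6.
Column 5 already has 6, so r3c5 = 2.
Row 4 already has 6, which forces r4c1 = 1.
1 is placed in column 2; hence r4c2 = 5.
3 is placed in row 5, which forces r5c1 = 4.
Row 6 already has 1, which forces r6c1 = 3.
Filled in: 6 4 5 1 3 2 / 2 3 6 5 4 1 / 5 6 1 3 2 4 / 1 5 2 4 6 3 / 4 2 3 6 1 5 / 3 1 4 2 5 6.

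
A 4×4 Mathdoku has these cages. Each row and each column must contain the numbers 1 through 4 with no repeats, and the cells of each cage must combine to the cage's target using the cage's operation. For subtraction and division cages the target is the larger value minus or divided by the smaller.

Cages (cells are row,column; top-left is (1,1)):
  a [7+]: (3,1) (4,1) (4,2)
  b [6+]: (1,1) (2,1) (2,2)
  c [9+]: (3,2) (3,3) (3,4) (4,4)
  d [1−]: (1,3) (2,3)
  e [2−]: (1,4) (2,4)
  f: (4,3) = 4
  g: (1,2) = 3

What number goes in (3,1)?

Cage g is a single given cell, which forces (1,2) = 3.
Cage f is given, which forces (4,3) = 4.
In row 1, 4 can only go at (1,4), so (1,4) = 4.
Cage e needs two cells with difference 2, leaving (2,4) = 2.
The two cells of cage d must have difference 1; hence (1,3) = 2.
2 is placed in row 2, leaving (2,2) = 1.
Row 2 now contains 1, so (2,3) = 3.
Column 3 already has 3, so (3,3) = 1.
1 is placed in row 3, leaving (3,4) = 3.
Column 2 now contains 1, so (4,2) = 2.
3 is placed in column 4; hence (4,4) = 1.
2 is placed in row 1, so (1,1) = 1.
Row 2 already has 3, leaving (2,1) = 4.
Cage a needs sum 7, so (3,1) = 2.
2 is placed in column 2, leaving (3,2) = 4.
Row 4 now contains 1, so (4,1) = 3.
Filled in: 1 3 2 4 / 4 1 3 2 / 2 4 1 3 / 3 2 4 1.

2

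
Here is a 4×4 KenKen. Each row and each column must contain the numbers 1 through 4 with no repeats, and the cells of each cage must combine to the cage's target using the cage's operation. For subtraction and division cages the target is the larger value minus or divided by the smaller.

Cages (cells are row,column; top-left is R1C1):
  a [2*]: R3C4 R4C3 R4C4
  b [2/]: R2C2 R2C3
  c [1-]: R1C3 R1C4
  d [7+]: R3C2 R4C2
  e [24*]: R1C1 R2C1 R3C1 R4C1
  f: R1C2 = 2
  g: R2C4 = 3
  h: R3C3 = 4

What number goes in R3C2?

F is a freebie, leaving R1C2 = 2.
G is a freebie, so R2C4 = 3.
Cage h is a single given cell, which forces R3C3 = 4.
Cage a needs product 2, leaving R3C4 = 1.
Cage a needs product 2; hence R4C3 = 1.
The 3 cells of cage a must have product 2; hence R4C4 = 2.
1 is placed in column 3, leaving R1C3 = 3.
1 is placed in column 4, which forces R1C4 = 4.
1 is placed in column 3; hence R2C3 = 2.
Row 3 already has 4; hence R3C2 = 3.
The two cells of cage d must have sum 7, which forces R4C2 = 4.
Row 1 already has 4; hence R1C1 = 1.
Cage e has product 24, so R2C1 = 4.
Column 2 now contains 4; hence R2C2 = 1.
Row 3 now contains 3, so R3C1 = 2.
Row 4 now contains 4; hence R4C1 = 3.
Filled in: 1 2 3 4 / 4 1 2 3 / 2 3 4 1 / 3 4 1 2.

3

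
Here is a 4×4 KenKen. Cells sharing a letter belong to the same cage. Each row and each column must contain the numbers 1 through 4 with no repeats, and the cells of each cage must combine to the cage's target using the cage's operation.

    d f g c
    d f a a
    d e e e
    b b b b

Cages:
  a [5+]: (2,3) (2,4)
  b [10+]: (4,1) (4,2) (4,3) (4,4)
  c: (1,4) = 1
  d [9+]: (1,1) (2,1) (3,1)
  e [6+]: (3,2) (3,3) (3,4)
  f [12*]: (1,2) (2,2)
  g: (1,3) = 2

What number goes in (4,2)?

Cage g is given; hence (1,3) = 2.
Cage c is a single given cell, so (1,4) = 1.
The only place for 1 in row 2 is (2,3).
Cage a's pair has sum 5, so (2,4) = 4.
The 3 cells of cage e must have sum 6, so (3,2) = 1.
1 is placed in column 3, which forces (3,3) = 3.
Cage e has sum 6, leaving (3,4) = 2.
Column 3 already has 3, which forces (4,3) = 4.
Column 4 now contains 2, so (4,4) = 3.
Cage d needs sum 9, which forces (1,1) = 3.
Cage f's pair has product 12, which forces (1,2) = 4.
Cage d has sum 9; hence (2,1) = 2.
4 is placed in row 2, so (2,2) = 3.
Row 3 already has 2; hence (3,1) = 4.
Cage b needs sum 10, so (4,1) = 1.
Row 4 now contains 3, so (4,2) = 2.
Completed grid: 3 4 2 1 / 2 3 1 4 / 4 1 3 2 / 1 2 4 3.

2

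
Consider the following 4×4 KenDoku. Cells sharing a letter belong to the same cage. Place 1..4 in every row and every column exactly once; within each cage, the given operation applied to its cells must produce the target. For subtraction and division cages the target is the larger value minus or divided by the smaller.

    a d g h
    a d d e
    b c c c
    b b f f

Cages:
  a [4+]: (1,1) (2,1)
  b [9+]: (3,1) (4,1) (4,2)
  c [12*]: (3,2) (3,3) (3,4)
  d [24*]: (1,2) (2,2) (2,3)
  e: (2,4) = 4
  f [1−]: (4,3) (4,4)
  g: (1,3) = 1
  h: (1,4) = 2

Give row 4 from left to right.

Cage g is a single given cell, leaving (1,3) = 1.
Cage h is given, so (1,4) = 2.
E is a freebie, leaving (2,4) = 4.
Row 1 now contains 1, so (1,1) = 3.
Cage d has product 24, so (1,2) = 4.
The two cells of cage a must have sum 4, leaving (2,1) = 1.
The 3 cells of cage c must have product 12, which forces (3,3) = 4.
Cage b has sum 9, which forces (4,2) = 3.
4 is placed in column 3, which forces (4,3) = 2.
Row 4 now contains 3, so (4,4) = 1.
Column 2 already has 3, so (2,2) = 2.
Column 3 already has 2, which forces (2,3) = 3.
Row 3 now contains 4, so (3,1) = 2.
Column 2 already has 3; hence (3,2) = 1.
Column 4 already has 1, leaving (3,4) = 3.
Row 4 already has 2, which forces (4,1) = 4.
Completed grid: 3 4 1 2 / 1 2 3 4 / 2 1 4 3 / 4 3 2 1.

4 3 2 1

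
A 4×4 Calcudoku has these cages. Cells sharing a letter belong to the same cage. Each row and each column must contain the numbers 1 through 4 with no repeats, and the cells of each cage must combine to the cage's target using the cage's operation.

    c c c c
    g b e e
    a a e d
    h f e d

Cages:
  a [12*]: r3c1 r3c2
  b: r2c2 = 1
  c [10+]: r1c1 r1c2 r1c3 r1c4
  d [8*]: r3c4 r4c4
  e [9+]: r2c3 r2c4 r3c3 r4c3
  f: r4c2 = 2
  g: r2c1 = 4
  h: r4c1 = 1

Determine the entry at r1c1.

Cage g is a single given cell, leaving r2c1 = 4.
Cage b is a single given cell, leaving r2c2 = 1.
Column 1 now contains 4, so r3c1 = 3.
3 is placed in row 3; hence r3c2 = 4.
4 is placed in row 3, so r3c4 = 2.
Cage h is a single given cell, which forces r4c1 = 1.
Cage f is given, so r4c2 = 2.
2 is placed in column 4, which forces r4c4 = 4.
Column 1 already has 1; hence r1c1 = 2.
2 is placed in column 2, so r1c2 = 3.
Cage c needs sum 10, so r1c3 = 4.
The 4 cells of cage c must have sum 10, so r1c4 = 1.
Cage e needs sum 9, so r2c3 = 2.
2 is placed in column 4, leaving r2c4 = 3.
Row 3 now contains 2, which forces r3c3 = 1.
Row 4 already has 4, which forces r4c3 = 3.
Filled in: 2 3 4 1 / 4 1 2 3 / 3 4 1 2 / 1 2 3 4.

2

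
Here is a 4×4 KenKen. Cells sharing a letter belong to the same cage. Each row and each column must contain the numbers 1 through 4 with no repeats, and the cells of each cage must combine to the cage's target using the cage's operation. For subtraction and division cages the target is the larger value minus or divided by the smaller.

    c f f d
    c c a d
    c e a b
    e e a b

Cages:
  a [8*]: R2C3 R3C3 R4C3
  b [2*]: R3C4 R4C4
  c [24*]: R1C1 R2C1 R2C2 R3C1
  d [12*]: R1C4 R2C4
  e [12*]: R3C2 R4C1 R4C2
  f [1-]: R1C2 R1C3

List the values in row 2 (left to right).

2 4 1 3

In column 3, 3 can only go at R1C3, so R1C3 = 3.
3 is placed in row 1, so R1C4 = 4.
Cage d needs two cells with product 12, which forces R2C4 = 3.
4 is placed in row 1, so R1C2 = 2.
Cage c needs product 24, which forces R3C1 = 3.
Row 1 now contains 2, leaving R1C1 = 1.
The 4 cells of cage c must have product 24; hence R2C1 = 2.
Cage c has product 24, so R2C2 = 4.
4 is placed in row 2, so R2C3 = 1.
4 is placed in column 2, so R3C2 = 1.
Row 3 now contains 1, which forces R3C4 = 2.
Column 1 now contains 1, leaving R4C1 = 4.
The 3 cells of cage e must have product 12, leaving R4C2 = 3.
Row 4 now contains 4, leaving R4C3 = 2.
2 is placed in column 4, so R4C4 = 1.
2 is placed in row 3, which forces R3C3 = 4.
The full grid is 1 2 3 4 / 2 4 1 3 / 3 1 4 2 / 4 3 2 1.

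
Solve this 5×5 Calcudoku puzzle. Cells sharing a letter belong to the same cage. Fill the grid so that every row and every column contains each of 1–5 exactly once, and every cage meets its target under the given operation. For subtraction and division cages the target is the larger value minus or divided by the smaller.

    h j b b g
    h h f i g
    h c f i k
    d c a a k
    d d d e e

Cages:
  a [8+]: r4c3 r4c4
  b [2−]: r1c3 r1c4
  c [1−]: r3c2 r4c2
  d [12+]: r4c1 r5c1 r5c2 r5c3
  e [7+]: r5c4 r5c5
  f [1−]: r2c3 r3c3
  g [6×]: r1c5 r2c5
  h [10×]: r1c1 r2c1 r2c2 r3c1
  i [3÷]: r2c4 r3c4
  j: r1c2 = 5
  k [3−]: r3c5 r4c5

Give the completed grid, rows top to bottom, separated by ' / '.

1 5 2 4 3 / 5 1 4 3 2 / 2 3 5 1 4 / 4 2 3 5 1 / 3 4 1 2 5

Cage j is a single given cell, leaving r1c2 = 5.
Cage h needs product 10; hence r2c2 = 1.
Row 2 already has 1, leaving r2c4 = 3.
3 is placed in row 2; hence r2c5 = 2.
Column 4 now contains 3, which forces r3c4 = 1.
Column 4 now contains 3, which forces r4c4 = 5.
Cage h has product 10, leaving r1c1 = 1.
Column 5 already has 2, which forces r1c5 = 3.
Row 2 already has 2, so r2c1 = 5.
5 is placed in row 2, leaving r2c3 = 4.
Cage h needs product 10, so r3c1 = 2.
Cage k needs two cells with difference 3, which forces r3c5 = 4.
5 is placed in row 4; hence r4c3 = 3.
Cage k needs two cells with difference 3, which forces r4c5 = 1.
3 is placed in column 5, which forces r5c5 = 5.
Column 3 already has 4; hence r1c3 = 2.
Cage b needs two cells with difference 2, so r1c4 = 4.
Row 3 already has 4, leaving r3c2 = 3.
3 is placed in column 3, leaving r3c3 = 5.
Row 4 now contains 3, so r4c1 = 4.
Row 4 already has 4, leaving r4c2 = 2.
The 4 cells of cage d must have sum 12, so r5c1 = 3.
Cage d has sum 12; hence r5c2 = 4.
Cage d has sum 12, which forces r5c3 = 1.
The two cells of cage e must have sum 7, leaving r5c4 = 2.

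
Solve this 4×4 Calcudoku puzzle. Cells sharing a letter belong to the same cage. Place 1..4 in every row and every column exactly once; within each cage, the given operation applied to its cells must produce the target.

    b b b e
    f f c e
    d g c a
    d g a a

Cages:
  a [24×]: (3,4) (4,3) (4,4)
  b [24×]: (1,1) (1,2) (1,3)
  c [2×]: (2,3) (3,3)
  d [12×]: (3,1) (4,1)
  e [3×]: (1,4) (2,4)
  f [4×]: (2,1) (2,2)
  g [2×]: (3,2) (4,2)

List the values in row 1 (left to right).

Row 1 needs a 1, and only (1,4) is open for it.
Column 4 now contains 1, which forces (2,4) = 3.
Cage a needs product 24, which forces (4,3) = 3.
Cage d needs two cells with product 12, which forces (3,1) = 3.
Row 4 now contains 3; hence (4,1) = 4.
4 is placed in row 4, leaving (4,4) = 2.
Column 1 already has 4, leaving (1,1) = 2.
Cage b needs product 24, so (1,2) = 3.
Cage b needs product 24, so (1,3) = 4.
Column 1 already has 4, leaving (2,1) = 1.
Cage f needs two cells with product 4; hence (2,2) = 4.
1 is placed in row 2, which forces (2,3) = 2.
Cage g's pair has product 2, so (3,2) = 2.
2 is placed in column 3, so (3,3) = 1.
Column 4 now contains 2, so (3,4) = 4.
Row 4 now contains 2, which forces (4,2) = 1.
Filled in: 2 3 4 1 / 1 4 2 3 / 3 2 1 4 / 4 1 3 2.

2 3 4 1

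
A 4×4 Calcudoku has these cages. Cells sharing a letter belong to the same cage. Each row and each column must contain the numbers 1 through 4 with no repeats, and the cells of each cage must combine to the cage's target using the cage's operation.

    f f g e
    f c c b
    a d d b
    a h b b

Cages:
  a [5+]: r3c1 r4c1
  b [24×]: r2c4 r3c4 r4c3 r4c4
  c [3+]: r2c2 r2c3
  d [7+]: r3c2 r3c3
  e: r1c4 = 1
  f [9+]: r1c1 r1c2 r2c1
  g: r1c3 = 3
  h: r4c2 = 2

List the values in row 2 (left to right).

3 1 2 4

Cage g is a single given cell, which forces r1c3 = 3.
Cage e is a single given cell, leaving r1c4 = 1.
3 is placed in column 3, so r3c3 = 4.
Cage h is a single given cell, leaving r4c2 = 2.
Row 4 now contains 2; hence r4c3 = 1.
Cage f has sum 9; hence r1c1 = 2.
Column 2 already has 2, leaving r1c2 = 4.
The 3 cells of cage f must have sum 9, which forces r2c1 = 3.
Column 2 already has 2, so r2c2 = 1.
Column 3 now contains 1, leaving r2c3 = 2.
2 is placed in row 2, so r2c4 = 4.
Column 1 now contains 2, which forces r3c1 = 1.
Row 3 now contains 4, which forces r3c2 = 3.
Row 3 already has 3; hence r3c4 = 2.
3 is placed in column 1; hence r4c1 = 4.
Column 4 now contains 4, so r4c4 = 3.
The full grid is 2 4 3 1 / 3 1 2 4 / 1 3 4 2 / 4 2 1 3.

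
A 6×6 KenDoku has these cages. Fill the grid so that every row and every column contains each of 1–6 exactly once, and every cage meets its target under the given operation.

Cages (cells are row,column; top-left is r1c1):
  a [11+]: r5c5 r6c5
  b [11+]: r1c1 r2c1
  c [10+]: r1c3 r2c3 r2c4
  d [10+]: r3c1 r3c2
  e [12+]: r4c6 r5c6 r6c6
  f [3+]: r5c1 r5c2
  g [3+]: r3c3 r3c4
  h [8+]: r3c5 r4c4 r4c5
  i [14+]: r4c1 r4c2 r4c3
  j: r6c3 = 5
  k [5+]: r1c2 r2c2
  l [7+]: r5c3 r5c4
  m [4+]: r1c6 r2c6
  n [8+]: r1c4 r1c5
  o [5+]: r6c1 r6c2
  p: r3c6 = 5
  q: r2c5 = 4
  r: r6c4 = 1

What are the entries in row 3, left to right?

Q is a freebie, which forces r2c5 = 4.
Cage p is a single given cell, leaving r3c6 = 5.
J is a freebie, so r6c3 = 5.
R is a freebie, leaving r6c4 = 1.
Row 6 now contains 5, so r6c5 = 6.
The two cells of cage g must have sum 3, so r3c3 = 1.
1 is placed in column 4; hence r3c4 = 2.
Row 3 now contains 2, so r3c5 = 3.
Column 5 already has 6; hence r5c5 = 5.
The two cells of cage n must have sum 8; hence r1c4 = 6.
Column 5 already has 5; hence r1c5 = 2.
Cage c needs sum 10, leaving r2c4 = 5.
Column 5 already has 2, so r4c5 = 1.
6 is placed in row 1, so r1c1 = 5.
Row 1 now contains 2; hence r1c3 = 3.
Row 1 already has 3, which forces r1c6 = 1.
5 is placed in row 2, leaving r2c1 = 6.
Cage c has sum 10, so r2c3 = 2.
1 is placed in column 6, which forces r2c6 = 3.
Column 1 now contains 6; hence r3c1 = 4.
Row 3 already has 4; hence r3c2 = 6.
Column 1 now contains 6; hence r4c1 = 3.
Row 4 already has 3, which forces r4c2 = 5.
3 is placed in column 3, which forces r4c3 = 6.
Cage h needs sum 8, which forces r4c4 = 4.
Row 4 now contains 4, so r4c6 = 2.
3 is placed in column 3; hence r5c3 = 4.
Column 4 now contains 4, leaving r5c4 = 3.
Row 5 now contains 4, so r5c6 = 6.
Column 1 now contains 3, so r6c1 = 2.
Row 6 now contains 2, which forces r6c2 = 3.
2 is placed in column 6, so r6c6 = 4.
Row 1 already has 3, which forces r1c2 = 4.
2 is placed in row 2, which forces r2c2 = 1.
Column 1 already has 2, leaving r5c1 = 1.
Cage f needs two cells with sum 3, which forces r5c2 = 2.
Completed grid: 5 4 3 6 2 1 / 6 1 2 5 4 3 / 4 6 1 2 3 5 / 3 5 6 4 1 2 / 1 2 4 3 5 6 / 2 3 5 1 6 4.

4 6 1 2 3 5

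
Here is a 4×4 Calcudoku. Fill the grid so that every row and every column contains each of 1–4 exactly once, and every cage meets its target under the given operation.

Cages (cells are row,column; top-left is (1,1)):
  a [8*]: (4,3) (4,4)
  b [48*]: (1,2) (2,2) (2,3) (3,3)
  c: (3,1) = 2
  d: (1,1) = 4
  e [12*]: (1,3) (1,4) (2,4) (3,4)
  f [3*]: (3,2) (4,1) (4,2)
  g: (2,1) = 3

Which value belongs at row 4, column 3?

4

Cage d is given, which forces (1,1) = 4.
Cage g is given, so (2,1) = 3.
Cage c is a single given cell; hence (3,1) = 2.
Cage f needs product 3, which forces (3,2) = 1.
Cage f has product 3; hence (4,1) = 1.
Cage f has product 3, so (4,2) = 3.
Column 2 already has 3; hence (1,2) = 2.
Row 1 already has 2, which forces (1,3) = 1.
Row 1 already has 1; hence (1,4) = 3.
The 4 cells of cage b must have product 48, leaving (2,2) = 4.
Cage b has product 48; hence (2,3) = 2.
Row 2 now contains 2, so (2,4) = 1.
Cage b needs product 48; hence (3,3) = 3.
3 is placed in column 4, so (3,4) = 4.
Column 3 now contains 2, leaving (4,3) = 4.
Column 4 already has 4, leaving (4,4) = 2.
The full grid is 4 2 1 3 / 3 4 2 1 / 2 1 3 4 / 1 3 4 2.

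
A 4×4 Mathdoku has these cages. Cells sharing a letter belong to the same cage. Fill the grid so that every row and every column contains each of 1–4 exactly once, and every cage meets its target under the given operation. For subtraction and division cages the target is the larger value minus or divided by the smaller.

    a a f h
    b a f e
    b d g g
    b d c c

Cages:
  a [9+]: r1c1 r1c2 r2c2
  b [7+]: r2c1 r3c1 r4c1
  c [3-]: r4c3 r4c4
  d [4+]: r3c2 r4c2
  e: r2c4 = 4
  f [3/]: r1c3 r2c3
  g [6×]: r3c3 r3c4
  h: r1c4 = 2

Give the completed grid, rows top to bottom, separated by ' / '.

3 4 1 2 / 1 2 3 4 / 4 1 2 3 / 2 3 4 1

Cage h is a single given cell, which forces r1c4 = 2.
Cage e is a single given cell; hence r2c4 = 4.
Column 4 already has 2, which forces r3c4 = 3.
Column 4 already has 4, so r4c4 = 1.
Cage a needs sum 9, which forces r2c2 = 2.
Row 3 now contains 3; hence r3c2 = 1.
Row 3 now contains 3, which forces r3c3 = 2.
Row 4 already has 1; hence r4c2 = 3.
Row 4 already has 1, leaving r4c3 = 4.
Cage a needs sum 9, which forces r1c1 = 3.
Column 2 now contains 3, which forces r1c2 = 4.
Row 1 already has 3, so r1c3 = 1.
Row 2 now contains 2, leaving r2c1 = 1.
Column 3 already has 1; hence r2c3 = 3.
2 is placed in row 3, which forces r3c1 = 4.
Row 4 already has 4, so r4c1 = 2.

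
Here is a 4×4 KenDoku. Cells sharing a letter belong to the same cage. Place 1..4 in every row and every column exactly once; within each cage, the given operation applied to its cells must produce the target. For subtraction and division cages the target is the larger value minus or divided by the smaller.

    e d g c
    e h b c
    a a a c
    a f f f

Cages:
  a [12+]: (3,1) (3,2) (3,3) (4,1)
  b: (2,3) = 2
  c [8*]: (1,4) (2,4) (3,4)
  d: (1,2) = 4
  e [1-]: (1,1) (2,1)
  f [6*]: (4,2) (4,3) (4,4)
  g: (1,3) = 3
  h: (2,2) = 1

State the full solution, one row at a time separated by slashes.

D is a freebie, so (1,2) = 4.
Cage g is a single given cell, so (1,3) = 3.
Cage h is given, leaving (2,2) = 1.
Cage b is given, so (2,3) = 2.
2 is placed in row 2, leaving (2,4) = 4.
Column 3 already has 2; hence (4,3) = 1.
Cage e's pair has difference 1; hence (1,1) = 2.
Row 1 now contains 2, so (1,4) = 1.
4 is placed in row 2, which forces (2,1) = 3.
Column 1 now contains 2, which forces (3,1) = 1.
Cage a needs sum 12, which forces (3,2) = 3.
Column 3 already has 1, so (3,3) = 4.
Column 4 now contains 1, which forces (3,4) = 2.
Column 1 now contains 3, which forces (4,1) = 4.
Column 2 now contains 3, leaving (4,2) = 2.
Column 4 already has 2, leaving (4,4) = 3.

2 4 3 1 / 3 1 2 4 / 1 3 4 2 / 4 2 1 3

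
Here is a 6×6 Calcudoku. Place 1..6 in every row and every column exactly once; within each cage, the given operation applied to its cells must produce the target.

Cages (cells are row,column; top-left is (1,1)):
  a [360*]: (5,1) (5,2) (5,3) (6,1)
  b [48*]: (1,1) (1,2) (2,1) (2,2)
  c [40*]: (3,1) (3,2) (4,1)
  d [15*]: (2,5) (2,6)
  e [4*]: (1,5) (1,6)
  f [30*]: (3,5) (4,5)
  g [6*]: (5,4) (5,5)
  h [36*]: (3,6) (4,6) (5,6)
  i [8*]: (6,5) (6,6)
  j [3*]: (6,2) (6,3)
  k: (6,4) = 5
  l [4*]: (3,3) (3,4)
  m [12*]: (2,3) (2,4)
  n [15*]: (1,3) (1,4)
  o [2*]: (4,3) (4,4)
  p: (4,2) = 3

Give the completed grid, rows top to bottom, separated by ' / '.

Cage p is a single given cell, so (4,2) = 3.
Column 2 already has 3, which forces (6,2) = 1.
Row 6 already has 1, leaving (6,3) = 3.
Cage k is a single given cell; hence (6,4) = 5.
Column 3 already has 3; hence (1,3) = 5.
5 is placed in column 4, which forces (1,4) = 3.
In row 2, 1 can only go at (2,1), so (2,1) = 1.
In row 2, 4 can only go at (2,2), so (2,2) = 4.
The only place for 3 in row 3 is (3,6).
Cage d's pair has product 15; hence (2,5) = 3.
3 is placed in column 6, so (2,6) = 5.
The only place for 6 in row 3 is (3,5).
Column 5 already has 6; hence (4,5) = 5.
Cage g's pair has product 6, so (5,4) = 6.
Column 5 already has 6; hence (5,5) = 1.
Row 5 now contains 6; hence (5,6) = 2.
2 is placed in column 6, which forces (6,6) = 4.
Column 5 now contains 1, so (1,5) = 4.
Column 6 already has 4, so (1,6) = 1.
The two cells of cage m must have product 12, which forces (2,3) = 6.
Column 4 now contains 6, which forces (2,4) = 2.
Column 4 already has 2, so (4,4) = 1.
2 is placed in column 6, leaving (4,6) = 6.
Cage a needs product 360, which forces (5,1) = 3.
Row 5 already has 2, which forces (5,2) = 5.
Row 5 already has 2, which forces (5,3) = 4.
Row 6 already has 4; hence (6,1) = 6.
Row 6 already has 4, leaving (6,5) = 2.
Column 1 now contains 6; hence (1,1) = 2.
Cage b needs product 48, which forces (1,2) = 6.
The 3 cells of cage c must have product 40, leaving (3,1) = 5.
5 is placed in column 2, leaving (3,2) = 2.
4 is placed in column 3, leaving (3,3) = 1.
Column 4 already has 1; hence (3,4) = 4.
Cage c has product 40, leaving (4,1) = 4.
Row 4 now contains 1, so (4,3) = 2.

2 6 5 3 4 1 / 1 4 6 2 3 5 / 5 2 1 4 6 3 / 4 3 2 1 5 6 / 3 5 4 6 1 2 / 6 1 3 5 2 4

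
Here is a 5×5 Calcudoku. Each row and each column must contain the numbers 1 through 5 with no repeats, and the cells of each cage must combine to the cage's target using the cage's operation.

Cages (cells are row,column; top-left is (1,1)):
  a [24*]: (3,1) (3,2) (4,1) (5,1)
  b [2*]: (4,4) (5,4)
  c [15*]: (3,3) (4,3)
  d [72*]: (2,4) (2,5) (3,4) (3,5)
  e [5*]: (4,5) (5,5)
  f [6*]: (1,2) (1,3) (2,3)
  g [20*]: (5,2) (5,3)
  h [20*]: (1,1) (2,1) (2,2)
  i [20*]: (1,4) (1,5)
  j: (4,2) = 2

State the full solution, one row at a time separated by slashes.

1 3 2 5 4 / 5 4 1 3 2 / 2 1 5 4 3 / 4 2 3 1 5 / 3 5 4 2 1

J is a freebie, so (4,2) = 2.
Row 4 now contains 2; hence (4,4) = 1.
Row 4 now contains 1, leaving (4,5) = 5.
Column 4 now contains 1, so (5,4) = 2.
Column 5 now contains 5; hence (5,5) = 1.
The two cells of cage i must have product 20; hence (1,4) = 5.
Column 5 now contains 5, so (1,5) = 4.
The 4 cells of cage a must have product 24, leaving (3,1) = 2.
Cage a has product 24, leaving (3,2) = 1.
The two cells of cage c must have product 15; hence (3,3) = 5.
Row 3 already has 2, so (3,5) = 3.
Row 4 now contains 5, which forces (4,3) = 3.
Column 3 now contains 5, so (5,3) = 4.
Row 1 already has 4, which forces (1,1) = 1.
1 is placed in column 2, leaving (1,2) = 3.
1 is placed in row 1, so (1,3) = 2.
Column 3 already has 2, which forces (2,3) = 1.
Cage d needs product 72; hence (2,4) = 3.
Column 5 already has 3, which forces (2,5) = 2.
Row 3 already has 3, leaving (3,4) = 4.
Row 4 now contains 3; hence (4,1) = 4.
Row 5 now contains 4; hence (5,1) = 3.
Row 5 now contains 4; hence (5,2) = 5.
4 is placed in column 1, so (2,1) = 5.
Column 2 already has 5, leaving (2,2) = 4.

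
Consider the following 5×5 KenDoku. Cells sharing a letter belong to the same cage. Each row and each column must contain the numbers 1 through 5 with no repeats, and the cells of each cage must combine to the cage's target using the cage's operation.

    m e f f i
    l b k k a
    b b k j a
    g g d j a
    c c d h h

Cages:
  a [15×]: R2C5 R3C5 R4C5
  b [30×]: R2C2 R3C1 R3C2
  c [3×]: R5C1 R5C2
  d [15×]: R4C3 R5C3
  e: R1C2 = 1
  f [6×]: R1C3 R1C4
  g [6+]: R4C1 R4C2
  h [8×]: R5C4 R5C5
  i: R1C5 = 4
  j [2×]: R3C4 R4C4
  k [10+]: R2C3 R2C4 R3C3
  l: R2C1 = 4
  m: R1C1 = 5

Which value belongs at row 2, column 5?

Cage m is a single given cell, which forces R1C1 = 5.
E is a freebie, which forces R1C2 = 1.
I is a freebie, so R1C5 = 4.
Cage l is given, so R2C1 = 4.
1 is placed in column 2; hence R5C2 = 3.
Row 5 already has 3, which forces R5C3 = 5.
4 is placed in column 5, so R5C5 = 2.
Cage k has sum 10, leaving R2C4 = 5.
Cage b has product 30, so R3C1 = 3.
5 is placed in column 3; hence R4C3 = 3.
Row 5 already has 3; hence R5C1 = 1.
2 is placed in row 5; hence R5C4 = 4.
Column 3 already has 3, leaving R1C3 = 2.
Cage f's pair has product 6, leaving R1C4 = 3.
5 is placed in row 2, which forces R2C2 = 2.
Cage k needs sum 10, which forces R2C3 = 1.
The 3 cells of cage a must have product 15, so R2C5 = 3.
The 3 cells of cage b must have product 30, leaving R3C2 = 5.
Cage k has sum 10, which forces R3C3 = 4.
5 is placed in row 3; hence R3C5 = 1.
Column 1 now contains 1, which forces R4C1 = 2.
The two cells of cage g must have sum 6, which forces R4C2 = 4.
Row 4 already has 2; hence R4C4 = 1.
1 is placed in column 5, which forces R4C5 = 5.
Row 3 now contains 1; hence R3C4 = 2.
Filled in: 5 1 2 3 4 / 4 2 1 5 3 / 3 5 4 2 1 / 2 4 3 1 5 / 1 3 5 4 2.

3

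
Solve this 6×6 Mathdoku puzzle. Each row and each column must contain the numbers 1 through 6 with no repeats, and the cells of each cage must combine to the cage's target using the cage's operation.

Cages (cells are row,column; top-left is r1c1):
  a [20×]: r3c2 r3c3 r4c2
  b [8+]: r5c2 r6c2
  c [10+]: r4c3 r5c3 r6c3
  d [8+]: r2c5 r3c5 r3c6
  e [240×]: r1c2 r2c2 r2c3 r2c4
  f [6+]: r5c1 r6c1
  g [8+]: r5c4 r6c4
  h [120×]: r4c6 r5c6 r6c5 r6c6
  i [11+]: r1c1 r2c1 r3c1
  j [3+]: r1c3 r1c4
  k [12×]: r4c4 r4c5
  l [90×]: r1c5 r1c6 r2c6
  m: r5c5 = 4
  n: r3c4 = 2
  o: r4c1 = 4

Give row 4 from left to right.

Cage n is a single given cell, leaving r3c4 = 2.
O is a freebie, leaving r4c1 = 4.
Cage m is given, so r5c5 = 4.
Cage j's pair has sum 3, which forces r1c3 = 2.
2 is placed in column 4, leaving r1c4 = 1.
The two cells of cage k must have product 12; hence r4c4 = 6.
Cage k's pair has product 12, which forces r4c5 = 2.
The 3 cells of cage i must have sum 11, leaving r2c1 = 2.
The 4 cells of cage h must have product 120; hence r6c6 = 4.
Cage e has product 240; hence r1c2 = 4.
The 3 cells of cage d must have sum 8, which forces r2c5 = 1.
Cage d needs sum 8, which forces r3c5 = 6.
Column 6 already has 4, leaving r3c6 = 1.
Cage i needs sum 11, which forces r1c1 = 6.
6 is placed in row 3; hence r3c1 = 3.
Row 3 already has 1; hence r3c2 = 5.
Cage a has product 20; hence r3c3 = 4.
The 3 cells of cage a must have product 20, which forces r4c2 = 1.
1 is placed in row 4, so r4c3 = 3.
Row 4 now contains 3, so r4c6 = 5.
Cage h needs product 120, so r5c6 = 2.
Cage l has product 90, which forces r1c5 = 5.
Column 6 already has 5; hence r1c6 = 3.
Column 2 already has 5, which forces r2c2 = 3.
3 is placed in column 3; hence r2c3 = 5.
The 4 cells of cage e must have product 240, which forces r2c4 = 4.
Cage l needs product 90; hence r2c6 = 6.
Cage b needs two cells with sum 8, so r5c2 = 6.
Row 5 now contains 6, which forces r5c3 = 1.
The two cells of cage b must have sum 8, which forces r6c2 = 2.
1 is placed in column 3, so r6c3 = 6.
Cage h has product 120, so r6c5 = 3.
Row 5 already has 1, which forces r5c1 = 5.
The two cells of cage g must have sum 8, which forces r5c4 = 3.
Cage f needs two cells with sum 6, which forces r6c1 = 1.
3 is placed in row 6, which forces r6c4 = 5.
The full grid is 6 4 2 1 5 3 / 2 3 5 4 1 6 / 3 5 4 2 6 1 / 4 1 3 6 2 5 / 5 6 1 3 4 2 / 1 2 6 5 3 4.

4 1 3 6 2 5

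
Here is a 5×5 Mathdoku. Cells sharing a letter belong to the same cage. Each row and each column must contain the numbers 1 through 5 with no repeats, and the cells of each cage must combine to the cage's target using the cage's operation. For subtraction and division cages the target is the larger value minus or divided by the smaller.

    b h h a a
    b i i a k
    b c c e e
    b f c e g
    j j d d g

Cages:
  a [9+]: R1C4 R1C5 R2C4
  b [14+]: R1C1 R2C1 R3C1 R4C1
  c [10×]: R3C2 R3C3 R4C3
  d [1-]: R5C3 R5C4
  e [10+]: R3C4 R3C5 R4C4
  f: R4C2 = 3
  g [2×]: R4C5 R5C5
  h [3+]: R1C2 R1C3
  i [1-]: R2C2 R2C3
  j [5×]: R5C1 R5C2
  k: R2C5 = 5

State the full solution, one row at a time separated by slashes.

K is a freebie, leaving R2C5 = 5.
Cage f is a single given cell; hence R4C2 = 3.
Column 1 needs a 1, and only R5C1 is open for it.
Cage g needs two cells with product 2, which forces R4C5 = 1.
1 is placed in row 5, which forces R5C2 = 5.
1 is placed in row 5, so R5C5 = 2.
In column 2, 4 can only go at R2C2, so R2C2 = 4.
Cage i needs two cells with difference 1, so R2C3 = 3.
Column 3 now contains 3, so R5C3 = 4.
4 is placed in row 5, leaving R5C4 = 3.
The 3 cells of cage a must have sum 9, leaving R1C5 = 3.
3 is placed in row 2, so R2C1 = 2.
Row 2 already has 2, so R2C4 = 1.
3 is placed in column 5, which forces R3C5 = 4.
The 3 cells of cage a must have sum 9, leaving R1C4 = 5.
The 4 cells of cage b must have sum 14, which forces R3C1 = 3.
The 3 cells of cage e must have sum 10; hence R3C4 = 2.
The 3 cells of cage e must have sum 10, leaving R4C4 = 4.
Row 1 now contains 5; hence R1C1 = 4.
Row 3 already has 2, which forces R3C2 = 1.
Cage c needs product 10; hence R3C3 = 5.
4 is placed in row 4, leaving R4C1 = 5.
Cage c needs product 10, so R4C3 = 2.
1 is placed in column 2, leaving R1C2 = 2.
Column 3 now contains 2; hence R1C3 = 1.

4 2 1 5 3 / 2 4 3 1 5 / 3 1 5 2 4 / 5 3 2 4 1 / 1 5 4 3 2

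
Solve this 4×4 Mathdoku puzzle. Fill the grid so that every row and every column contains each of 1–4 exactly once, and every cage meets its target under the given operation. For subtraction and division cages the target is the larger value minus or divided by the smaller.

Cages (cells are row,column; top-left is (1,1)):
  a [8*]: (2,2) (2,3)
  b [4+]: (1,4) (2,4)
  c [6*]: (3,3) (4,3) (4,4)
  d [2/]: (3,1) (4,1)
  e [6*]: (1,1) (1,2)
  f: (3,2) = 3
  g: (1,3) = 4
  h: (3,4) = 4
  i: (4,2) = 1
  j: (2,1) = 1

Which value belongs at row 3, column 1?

2

Cage g is a single given cell, which forces (1,3) = 4.
Cage j is a single given cell, which forces (2,1) = 1.
Column 3 already has 4, so (2,3) = 2.
Row 2 now contains 1, which forces (2,4) = 3.
Cage f is given, which forces (3,2) = 3.
3 is placed in row 3, so (3,3) = 1.
H is a freebie, so (3,4) = 4.
Cage i is given, so (4,2) = 1.
Column 3 now contains 1, which forces (4,3) = 3.
Row 4 now contains 1; hence (4,4) = 2.
The two cells of cage e must have product 6, so (1,1) = 3.
Column 2 already has 3, so (1,2) = 2.
3 is placed in column 4, leaving (1,4) = 1.
2 is placed in row 2, leaving (2,2) = 4.
Row 3 already has 4, leaving (3,1) = 2.
Row 4 already has 2; hence (4,1) = 4.
Filled in: 3 2 4 1 / 1 4 2 3 / 2 3 1 4 / 4 1 3 2.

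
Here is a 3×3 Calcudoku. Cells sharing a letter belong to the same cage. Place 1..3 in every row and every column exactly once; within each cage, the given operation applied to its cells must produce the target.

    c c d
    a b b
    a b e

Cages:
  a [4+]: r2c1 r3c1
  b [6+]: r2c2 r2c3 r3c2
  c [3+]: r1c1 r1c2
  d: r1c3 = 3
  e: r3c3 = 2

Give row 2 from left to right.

3 2 1

Cage d is a single given cell; hence r1c3 = 3.
E is a freebie, leaving r3c3 = 2.
The 3 cells of cage b must have sum 6, which forces r2c2 = 2.
Column 3 now contains 2, leaving r2c3 = 1.
The 3 cells of cage b must have sum 6, leaving r3c2 = 3.
The two cells of cage c must have sum 3, so r1c1 = 2.
Column 2 now contains 2; hence r1c2 = 1.
Row 2 now contains 1, which forces r2c1 = 3.
Row 3 already has 3, which forces r3c1 = 1.
Completed grid: 2 1 3 / 3 2 1 / 1 3 2.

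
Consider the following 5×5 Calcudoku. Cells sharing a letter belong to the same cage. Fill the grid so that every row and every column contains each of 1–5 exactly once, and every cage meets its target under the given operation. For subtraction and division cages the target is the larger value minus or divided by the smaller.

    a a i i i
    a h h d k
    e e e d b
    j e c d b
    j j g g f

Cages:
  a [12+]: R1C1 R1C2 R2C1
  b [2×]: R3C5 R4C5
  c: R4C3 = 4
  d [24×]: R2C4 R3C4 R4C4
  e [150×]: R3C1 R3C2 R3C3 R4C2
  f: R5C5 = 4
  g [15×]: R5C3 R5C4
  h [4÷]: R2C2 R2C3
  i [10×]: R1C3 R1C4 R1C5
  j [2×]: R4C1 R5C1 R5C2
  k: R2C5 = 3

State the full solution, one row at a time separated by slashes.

4 3 2 1 5 / 5 4 1 2 3 / 3 2 5 4 1 / 1 5 4 3 2 / 2 1 3 5 4

Cage k is given, so R2C5 = 3.
The 3 cells of cage j must have product 2; hence R4C1 = 1.
The 4 cells of cage e must have product 150, leaving R4C2 = 5.
Cage c is given, which forces R4C3 = 4.
1 is placed in row 4, which forces R4C5 = 2.
Cage j needs product 2, so R5C1 = 2.
The 3 cells of cage j must have product 2, so R5C2 = 1.
Cage f is given, which forces R5C5 = 4.
Column 2 already has 1, leaving R2C2 = 4.
Column 3 already has 4, so R2C3 = 1.
4 is placed in row 2; hence R2C4 = 2.
Column 4 already has 2, so R3C4 = 4.
2 is placed in column 5, leaving R3C5 = 1.
Row 4 already has 2; hence R4C4 = 3.
Column 4 already has 3, so R5C4 = 5.
Cage a has sum 12; hence R1C1 = 4.
Column 2 now contains 4, so R1C2 = 3.
Cage i has product 10, which forces R1C3 = 2.
5 is placed in column 4, leaving R1C4 = 1.
1 is placed in column 5, so R1C5 = 5.
4 is placed in row 2, so R2C1 = 5.
5 is placed in column 1, so R3C1 = 3.
3 is placed in column 2; hence R3C2 = 2.
Row 3 already has 3, which forces R3C3 = 5.
5 is placed in row 5, so R5C3 = 3.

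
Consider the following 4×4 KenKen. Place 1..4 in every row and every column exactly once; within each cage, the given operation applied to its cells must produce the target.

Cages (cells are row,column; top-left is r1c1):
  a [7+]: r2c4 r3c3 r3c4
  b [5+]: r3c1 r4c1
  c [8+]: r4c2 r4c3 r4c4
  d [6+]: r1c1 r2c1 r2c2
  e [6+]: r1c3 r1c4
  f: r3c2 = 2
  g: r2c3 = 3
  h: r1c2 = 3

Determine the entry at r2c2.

H is a freebie, so r1c2 = 3.
Cage g is given, which forces r2c3 = 3.
Cage f is a single given cell, which forces r3c2 = 2.
Cage d needs sum 6; hence r1c1 = 1.
Cage d has sum 6, leaving r2c1 = 4.
Column 2 already has 2, leaving r2c2 = 1.
Cage a needs sum 7, which forces r2c4 = 2.
Column 1 now contains 4, which forces r3c1 = 3.
Column 1 now contains 4, which forces r4c1 = 2.
Column 2 now contains 1, which forces r4c2 = 4.
4 is placed in row 4; hence r4c3 = 1.
Cage c needs sum 8; hence r4c4 = 3.
Cage e's pair has sum 6, leaving r1c3 = 2.
Column 4 now contains 2, which forces r1c4 = 4.
Column 3 already has 1, so r3c3 = 4.
Cage a needs sum 7; hence r3c4 = 1.
Filled in: 1 3 2 4 / 4 1 3 2 / 3 2 4 1 / 2 4 1 3.

1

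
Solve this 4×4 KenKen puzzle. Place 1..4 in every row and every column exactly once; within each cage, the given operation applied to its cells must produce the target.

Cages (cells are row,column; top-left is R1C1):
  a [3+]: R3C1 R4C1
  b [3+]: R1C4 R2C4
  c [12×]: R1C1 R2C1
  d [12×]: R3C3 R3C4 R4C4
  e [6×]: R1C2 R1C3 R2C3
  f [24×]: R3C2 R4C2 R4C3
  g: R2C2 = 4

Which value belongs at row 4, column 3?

Cage g is given, which forces R2C2 = 4.
The two cells of cage c must have product 12, which forces R1C1 = 4.
Row 2 already has 4, leaving R2C1 = 3.
Cage f has product 24, so R4C3 = 4.
Row 3 needs a 4, and only R3C4 is open for it.
Column 2 needs a 1, and only R1C2 is open for it.
Cage e has product 6, so R1C3 = 3.
Row 1 already has 1; hence R1C4 = 2.
Cage e needs product 6, so R2C3 = 2.
The two cells of cage b must have sum 3, which forces R2C4 = 1.
Column 3 already has 3, which forces R3C3 = 1.
1 is placed in column 4; hence R4C4 = 3.
Row 3 now contains 1, leaving R3C1 = 2.
Cage f has product 24, leaving R3C2 = 3.
The two cells of cage a must have sum 3, so R4C1 = 1.
Row 4 now contains 3, so R4C2 = 2.
The full grid is 4 1 3 2 / 3 4 2 1 / 2 3 1 4 / 1 2 4 3.

4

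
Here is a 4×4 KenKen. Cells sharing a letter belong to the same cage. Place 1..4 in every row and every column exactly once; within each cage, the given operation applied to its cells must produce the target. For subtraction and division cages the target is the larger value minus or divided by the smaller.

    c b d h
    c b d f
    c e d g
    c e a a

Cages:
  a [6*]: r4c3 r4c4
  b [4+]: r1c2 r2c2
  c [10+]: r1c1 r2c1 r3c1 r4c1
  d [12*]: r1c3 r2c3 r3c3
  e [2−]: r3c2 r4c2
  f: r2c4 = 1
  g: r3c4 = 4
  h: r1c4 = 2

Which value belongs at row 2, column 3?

H is a freebie; hence r1c4 = 2.
F is a freebie, leaving r2c4 = 1.
Cage g is given, so r3c4 = 4.
Column 4 now contains 2, so r4c4 = 3.
Cage b needs two cells with sum 4; hence r1c2 = 1.
Row 2 already has 1; hence r2c2 = 3.
3 is placed in row 2; hence r2c3 = 4.
Column 2 already has 3, leaving r3c2 = 2.
1 is placed in column 2, which forces r4c2 = 4.
Row 4 already has 3, leaving r4c3 = 2.
Cage c has sum 10, which forces r1c1 = 4.
Column 3 already has 4, which forces r1c3 = 3.
Row 2 already has 4; hence r2c1 = 2.
Cage c has sum 10, so r3c1 = 3.
Cage d needs product 12, leaving r3c3 = 1.
Row 4 already has 2, which forces r4c1 = 1.
The full grid is 4 1 3 2 / 2 3 4 1 / 3 2 1 4 / 1 4 2 3.

4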